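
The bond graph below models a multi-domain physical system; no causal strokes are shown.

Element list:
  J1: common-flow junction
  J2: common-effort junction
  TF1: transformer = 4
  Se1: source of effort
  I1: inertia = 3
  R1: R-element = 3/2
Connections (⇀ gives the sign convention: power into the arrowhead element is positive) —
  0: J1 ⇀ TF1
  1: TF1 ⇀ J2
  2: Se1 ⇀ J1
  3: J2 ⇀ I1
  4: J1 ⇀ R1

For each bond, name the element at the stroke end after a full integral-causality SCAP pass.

β2 |J1  (source Se1 imposes e)
β3 |I1  (I1 outputs flow p/I1)
β1 |J2  (closing 0-jn rule on J2)
β0 |TF1  (TF1: transformer flips bond 1)
β4 |J1  (1-jn J1 has f-setter on 0)

#0 stroke→TF1
#1 stroke→J2
#2 stroke→J1
#3 stroke→I1
#4 stroke→J1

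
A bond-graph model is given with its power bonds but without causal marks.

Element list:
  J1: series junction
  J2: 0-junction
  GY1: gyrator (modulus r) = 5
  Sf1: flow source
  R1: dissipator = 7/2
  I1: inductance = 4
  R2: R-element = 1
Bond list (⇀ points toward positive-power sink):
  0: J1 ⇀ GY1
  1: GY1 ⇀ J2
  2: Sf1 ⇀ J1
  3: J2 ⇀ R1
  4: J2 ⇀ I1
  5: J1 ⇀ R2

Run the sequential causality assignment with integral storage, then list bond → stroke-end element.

#2 stroke at Sf1  (Sf1: flow source, stroke at near end)
#0 stroke at J1  (J1: bond 2 brought flow, rest push out)
#5 stroke at J1  (J1 flow already set via bond 2)
#1 stroke at J2  (GY GY1: same side as bond 0)
#3 stroke at R1  (J2: bond 1 brought effort, rest push out)
#4 stroke at I1  (J2 effort already set via bond 1)

b0 stroke at J1
b1 stroke at J2
b2 stroke at Sf1
b3 stroke at R1
b4 stroke at I1
b5 stroke at J1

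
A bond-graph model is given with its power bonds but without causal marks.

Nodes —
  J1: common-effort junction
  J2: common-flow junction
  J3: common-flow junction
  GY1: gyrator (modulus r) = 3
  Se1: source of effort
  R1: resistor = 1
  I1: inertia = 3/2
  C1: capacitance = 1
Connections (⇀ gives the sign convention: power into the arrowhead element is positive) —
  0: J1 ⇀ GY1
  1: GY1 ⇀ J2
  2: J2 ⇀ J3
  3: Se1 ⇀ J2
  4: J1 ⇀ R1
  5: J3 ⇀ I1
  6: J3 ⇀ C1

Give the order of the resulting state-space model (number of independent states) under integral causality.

2  (C1, I1 all integral)

bond 3 |J2  (Se1 (Se) sets effort on bond)
bond 5 |I1  (I1 integral (f out))
bond 2 |J3  (common-f at J3 fixed by 5)
bond 6 |J3  (J3: bond 5 brought flow, rest push out)
bond 1 |J2  (J2: bond 2 brought flow, rest push out)
bond 0 |J1  (GY1 both-in/both-out from 1)
bond 4 |R1  (common-e at J1 fixed by 0)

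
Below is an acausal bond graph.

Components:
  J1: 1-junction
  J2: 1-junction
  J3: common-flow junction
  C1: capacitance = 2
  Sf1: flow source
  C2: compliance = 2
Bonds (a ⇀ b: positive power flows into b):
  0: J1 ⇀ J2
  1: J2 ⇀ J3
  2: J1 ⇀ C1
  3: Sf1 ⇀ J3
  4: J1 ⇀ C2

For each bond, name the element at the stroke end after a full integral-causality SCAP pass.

bond 0 →J2
bond 1 →J3
bond 2 →J1
bond 3 →Sf1
bond 4 →J1

b3 →Sf1  (Sf1: flow source, stroke at near end)
b1 →J3  (1-jn J3 has f-setter on 3)
b0 →J2  (J2: bond 1 brought flow, rest push out)
b2 →J1  (J1: bond 0 brought flow, rest push out)
b4 →J1  (common-f at J1 fixed by 0)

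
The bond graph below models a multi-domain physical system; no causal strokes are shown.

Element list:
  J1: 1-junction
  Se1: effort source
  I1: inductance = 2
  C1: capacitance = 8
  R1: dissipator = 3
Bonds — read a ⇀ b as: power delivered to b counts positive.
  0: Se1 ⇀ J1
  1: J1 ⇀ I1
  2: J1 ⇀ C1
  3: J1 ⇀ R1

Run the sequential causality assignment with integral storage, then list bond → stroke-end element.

bond 0 |J1  (Se1 (Se) sets effort on bond)
bond 1 |I1  (prefer integral on I1)
bond 2 |J1  (1-jn J1 has f-setter on 1)
bond 3 |J1  (J1: bond 1 brought flow, rest push out)

#0 stroke→J1
#1 stroke→I1
#2 stroke→J1
#3 stroke→J1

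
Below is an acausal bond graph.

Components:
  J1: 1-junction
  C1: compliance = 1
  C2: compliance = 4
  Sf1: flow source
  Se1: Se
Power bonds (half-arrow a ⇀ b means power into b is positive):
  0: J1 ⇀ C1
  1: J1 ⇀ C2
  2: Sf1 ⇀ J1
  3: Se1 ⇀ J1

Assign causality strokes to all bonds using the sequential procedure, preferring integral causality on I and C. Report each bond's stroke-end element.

β2 stroke at Sf1  (Sf1: flow source, stroke at near end)
β3 stroke at J1  (source Se1 imposes e)
β0 stroke at J1  (J1 flow already set via bond 2)
β1 stroke at J1  (common-f at J1 fixed by 2)

bond 0 →J1
bond 1 →J1
bond 2 →Sf1
bond 3 →J1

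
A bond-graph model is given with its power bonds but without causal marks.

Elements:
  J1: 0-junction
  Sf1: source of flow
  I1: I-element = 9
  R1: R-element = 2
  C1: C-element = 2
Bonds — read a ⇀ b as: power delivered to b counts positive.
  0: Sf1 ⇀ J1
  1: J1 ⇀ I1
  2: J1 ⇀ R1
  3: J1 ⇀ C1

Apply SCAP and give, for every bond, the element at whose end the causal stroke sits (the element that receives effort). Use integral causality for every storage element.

bond 0 stroke at Sf1
bond 1 stroke at I1
bond 2 stroke at R1
bond 3 stroke at J1

bond 0 |Sf1  (source Sf1 imposes f)
bond 1 |I1  (I1 integral (f out))
bond 3 |J1  (C1: C, integral causality)
bond 2 |R1  (0-jn J1 has e-setter on 3)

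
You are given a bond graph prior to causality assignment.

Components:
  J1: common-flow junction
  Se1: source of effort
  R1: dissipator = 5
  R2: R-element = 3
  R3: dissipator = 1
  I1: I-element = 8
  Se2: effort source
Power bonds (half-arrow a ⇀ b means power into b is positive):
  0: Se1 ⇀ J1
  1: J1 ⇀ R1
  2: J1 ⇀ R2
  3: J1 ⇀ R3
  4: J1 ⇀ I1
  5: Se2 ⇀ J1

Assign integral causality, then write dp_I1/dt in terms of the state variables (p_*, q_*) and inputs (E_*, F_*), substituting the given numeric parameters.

dp_I1/dt = E_Se1 + E_Se2 - 9*p_I1/8

b0 →J1  (Se1 fixes effort; stroke away)
b5 →J1  (source Se2 imposes e)
b4 →I1  (I1 outputs flow p/I1)
b1 →J1  (1-jn J1 has f-setter on 4)
b2 →J1  (common-f at J1 fixed by 4)
b3 →J1  (common-f at J1 fixed by 4)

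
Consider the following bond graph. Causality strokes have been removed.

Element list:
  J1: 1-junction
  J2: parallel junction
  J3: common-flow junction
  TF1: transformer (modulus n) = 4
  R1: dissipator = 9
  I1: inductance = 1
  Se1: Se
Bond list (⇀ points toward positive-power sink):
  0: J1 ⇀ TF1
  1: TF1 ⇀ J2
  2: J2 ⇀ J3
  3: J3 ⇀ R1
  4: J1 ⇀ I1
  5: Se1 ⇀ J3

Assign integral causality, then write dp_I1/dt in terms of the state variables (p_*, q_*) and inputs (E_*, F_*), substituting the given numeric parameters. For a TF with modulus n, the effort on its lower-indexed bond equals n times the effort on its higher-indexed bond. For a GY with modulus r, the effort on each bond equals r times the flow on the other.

#5 →J3  (source Se1 imposes e)
#4 →I1  (I1 outputs flow p/I1)
#0 →J1  (J1 flow already set via bond 4)
#1 →TF1  (TF1 one-in-one-out from 0)
#2 →J2  (J2: last free bond brings effort in)
#3 →J3  (1-jn J3 has f-setter on 2)

dp_I1/dt = 4*E_Se1 - 144*p_I1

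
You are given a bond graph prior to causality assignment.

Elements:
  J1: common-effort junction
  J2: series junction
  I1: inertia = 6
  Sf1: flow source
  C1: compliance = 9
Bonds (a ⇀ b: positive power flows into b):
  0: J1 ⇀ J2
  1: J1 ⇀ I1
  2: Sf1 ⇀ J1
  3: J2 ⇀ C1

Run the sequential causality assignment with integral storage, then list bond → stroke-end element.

#0 |J1
#1 |I1
#2 |Sf1
#3 |J2

β2 stroke→Sf1  (Sf1 fixes flow; stroke at Sf1)
β1 stroke→I1  (prefer integral on I1)
β0 stroke→J1  (only one effort-in slot at J1)
β3 stroke→J2  (common-f at J2 fixed by 0)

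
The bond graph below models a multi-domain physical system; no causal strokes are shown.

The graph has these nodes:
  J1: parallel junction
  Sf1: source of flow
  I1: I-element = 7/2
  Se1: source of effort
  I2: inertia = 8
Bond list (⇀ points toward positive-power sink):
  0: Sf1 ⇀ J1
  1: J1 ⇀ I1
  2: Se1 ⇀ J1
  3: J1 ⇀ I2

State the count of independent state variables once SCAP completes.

2  (I1, I2 all integral)

b0 →Sf1  (source Sf1 imposes f)
b2 →J1  (source Se1 imposes e)
b1 →I1  (J1: bond 2 brought effort, rest push out)
b3 →I2  (J1 effort already set via bond 2)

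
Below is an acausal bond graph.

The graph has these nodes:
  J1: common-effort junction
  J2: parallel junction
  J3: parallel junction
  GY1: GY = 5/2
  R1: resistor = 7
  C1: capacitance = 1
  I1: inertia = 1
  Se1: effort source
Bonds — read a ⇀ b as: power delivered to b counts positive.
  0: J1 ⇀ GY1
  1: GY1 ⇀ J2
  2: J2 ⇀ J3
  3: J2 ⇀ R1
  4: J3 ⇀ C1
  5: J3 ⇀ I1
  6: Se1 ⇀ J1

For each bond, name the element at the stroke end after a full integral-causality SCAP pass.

#6 stroke at J1  (source Se1 imposes e)
#0 stroke at GY1  (common-e at J1 fixed by 6)
#1 stroke at GY1  (GY GY1: same side as bond 0)
#4 stroke at J3  (C1 outputs effort q/C1)
#2 stroke at J2  (J3 effort already set via bond 4)
#5 stroke at I1  (common-e at J3 fixed by 4)
#3 stroke at R1  (common-e at J2 fixed by 2)

#0 |GY1
#1 |GY1
#2 |J2
#3 |R1
#4 |J3
#5 |I1
#6 |J1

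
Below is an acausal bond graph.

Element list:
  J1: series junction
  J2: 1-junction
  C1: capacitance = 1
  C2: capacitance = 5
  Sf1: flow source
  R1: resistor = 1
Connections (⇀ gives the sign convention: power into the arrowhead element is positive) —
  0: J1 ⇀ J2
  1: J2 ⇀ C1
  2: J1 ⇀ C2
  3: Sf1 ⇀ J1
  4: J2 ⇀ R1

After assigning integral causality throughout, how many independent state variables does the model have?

2  (C1, C2 all integral)

b3 |Sf1  (Sf1 (Sf) sets flow on bond)
b0 |J1  (J1 flow already set via bond 3)
b2 |J1  (common-f at J1 fixed by 3)
b1 |J2  (J2 flow already set via bond 0)
b4 |J2  (J2: bond 0 brought flow, rest push out)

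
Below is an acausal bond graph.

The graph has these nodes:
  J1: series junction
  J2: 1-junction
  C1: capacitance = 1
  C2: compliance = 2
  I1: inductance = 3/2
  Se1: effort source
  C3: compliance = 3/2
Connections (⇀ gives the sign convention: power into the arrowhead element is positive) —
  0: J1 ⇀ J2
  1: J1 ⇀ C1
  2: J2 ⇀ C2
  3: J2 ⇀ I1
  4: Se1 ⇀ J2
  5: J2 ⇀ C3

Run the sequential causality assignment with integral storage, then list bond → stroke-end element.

bond 4 stroke→J2  (Se1 fixes effort; stroke away)
bond 1 stroke→J1  (C1: C, integral causality)
bond 0 stroke→J2  (closing 1-jn rule on J1)
bond 2 stroke→J2  (C2 integral (e out))
bond 3 stroke→I1  (prefer integral on I1)
bond 5 stroke→J2  (J2 flow already set via bond 3)

β0 →J2
β1 →J1
β2 →J2
β3 →I1
β4 →J2
β5 →J2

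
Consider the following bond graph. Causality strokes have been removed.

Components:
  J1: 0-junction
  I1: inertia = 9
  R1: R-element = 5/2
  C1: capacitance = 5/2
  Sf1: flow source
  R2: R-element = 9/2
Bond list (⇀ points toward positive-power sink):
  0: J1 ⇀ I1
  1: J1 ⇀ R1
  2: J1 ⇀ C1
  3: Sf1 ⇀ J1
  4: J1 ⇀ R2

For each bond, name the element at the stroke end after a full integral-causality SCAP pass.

b3 |Sf1  (source Sf1 imposes f)
b0 |I1  (I1 integral (f out))
b2 |J1  (prefer integral on C1)
b1 |R1  (J1 effort already set via bond 2)
b4 |R2  (0-jn J1 has e-setter on 2)

#0 stroke→I1
#1 stroke→R1
#2 stroke→J1
#3 stroke→Sf1
#4 stroke→R2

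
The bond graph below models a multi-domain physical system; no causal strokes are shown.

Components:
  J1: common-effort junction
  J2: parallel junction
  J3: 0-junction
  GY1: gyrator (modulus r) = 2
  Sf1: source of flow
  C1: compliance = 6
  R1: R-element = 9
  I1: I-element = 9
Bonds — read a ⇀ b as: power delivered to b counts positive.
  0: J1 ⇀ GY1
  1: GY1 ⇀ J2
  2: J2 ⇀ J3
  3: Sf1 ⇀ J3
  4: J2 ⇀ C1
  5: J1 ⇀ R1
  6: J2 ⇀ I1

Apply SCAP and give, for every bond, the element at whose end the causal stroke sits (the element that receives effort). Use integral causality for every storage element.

b3 stroke at Sf1  (Sf1 (Sf) sets flow on bond)
b2 stroke at J3  (closing 0-jn rule on J3)
b4 stroke at J2  (prefer integral on C1)
b1 stroke at GY1  (J2 effort already set via bond 4)
b6 stroke at I1  (J2 effort already set via bond 4)
b0 stroke at GY1  (GY1: gyrator matches bond 1)
b5 stroke at J1  (J1: last free bond brings effort in)

β0 |GY1
β1 |GY1
β2 |J3
β3 |Sf1
β4 |J2
β5 |J1
β6 |I1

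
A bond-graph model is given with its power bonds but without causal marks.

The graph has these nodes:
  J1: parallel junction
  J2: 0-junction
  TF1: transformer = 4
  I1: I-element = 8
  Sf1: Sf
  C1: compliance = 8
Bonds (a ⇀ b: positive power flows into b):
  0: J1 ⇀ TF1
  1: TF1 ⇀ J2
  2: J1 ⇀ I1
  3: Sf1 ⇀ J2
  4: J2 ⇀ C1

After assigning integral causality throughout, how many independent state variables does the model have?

2  (C1, I1 all integral)

bond 3 →Sf1  (Sf1 fixes flow; stroke at Sf1)
bond 2 →I1  (prefer integral on I1)
bond 0 →J1  (only one effort-in slot at J1)
bond 1 →TF1  (through TF1, causality passes straight; one stroke at TF1)
bond 4 →J2  (J2: last free bond brings effort in)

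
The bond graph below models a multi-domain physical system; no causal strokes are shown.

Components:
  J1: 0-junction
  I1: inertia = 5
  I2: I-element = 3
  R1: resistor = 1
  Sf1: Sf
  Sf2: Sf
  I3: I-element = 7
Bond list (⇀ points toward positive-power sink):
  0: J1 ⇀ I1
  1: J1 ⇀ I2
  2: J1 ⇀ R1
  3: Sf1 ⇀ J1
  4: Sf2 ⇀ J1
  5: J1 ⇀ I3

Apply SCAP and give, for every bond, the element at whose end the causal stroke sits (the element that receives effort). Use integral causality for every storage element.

b0 →I1
b1 →I2
b2 →J1
b3 →Sf1
b4 →Sf2
b5 →I3

b3 →Sf1  (Sf1 fixes flow; stroke at Sf1)
b4 →Sf2  (Sf2 (Sf) sets flow on bond)
b0 →I1  (prefer integral on I1)
b1 →I2  (prefer integral on I2)
b5 →I3  (I3 integral (f out))
b2 →J1  (only one effort-in slot at J1)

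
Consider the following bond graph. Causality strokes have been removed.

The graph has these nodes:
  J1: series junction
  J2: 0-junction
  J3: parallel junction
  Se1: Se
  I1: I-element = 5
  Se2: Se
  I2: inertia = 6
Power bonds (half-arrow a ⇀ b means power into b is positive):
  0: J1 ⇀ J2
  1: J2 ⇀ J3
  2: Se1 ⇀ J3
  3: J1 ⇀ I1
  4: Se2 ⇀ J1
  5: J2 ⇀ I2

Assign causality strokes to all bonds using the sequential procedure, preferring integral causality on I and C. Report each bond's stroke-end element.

#2 |J3  (source Se1 imposes e)
#4 |J1  (source Se2 imposes e)
#1 |J2  (J3 effort already set via bond 2)
#0 |J1  (J2 effort already set via bond 1)
#5 |I2  (J2 effort already set via bond 1)
#3 |I1  (J1 needs exactly one f-in)

β0 →J1
β1 →J2
β2 →J3
β3 →I1
β4 →J1
β5 →I2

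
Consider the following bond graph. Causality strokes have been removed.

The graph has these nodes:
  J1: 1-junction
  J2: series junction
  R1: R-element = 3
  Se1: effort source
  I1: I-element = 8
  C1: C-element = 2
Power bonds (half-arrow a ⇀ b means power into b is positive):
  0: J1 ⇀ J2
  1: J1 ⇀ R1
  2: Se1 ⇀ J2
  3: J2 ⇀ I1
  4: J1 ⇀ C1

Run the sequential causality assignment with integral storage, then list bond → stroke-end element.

b0 stroke→J2
b1 stroke→J1
b2 stroke→J2
b3 stroke→I1
b4 stroke→J1

β2 stroke→J2  (Se1 (Se) sets effort on bond)
β3 stroke→I1  (prefer integral on I1)
β0 stroke→J2  (common-f at J2 fixed by 3)
β1 stroke→J1  (J1: bond 0 brought flow, rest push out)
β4 stroke→J1  (1-jn J1 has f-setter on 0)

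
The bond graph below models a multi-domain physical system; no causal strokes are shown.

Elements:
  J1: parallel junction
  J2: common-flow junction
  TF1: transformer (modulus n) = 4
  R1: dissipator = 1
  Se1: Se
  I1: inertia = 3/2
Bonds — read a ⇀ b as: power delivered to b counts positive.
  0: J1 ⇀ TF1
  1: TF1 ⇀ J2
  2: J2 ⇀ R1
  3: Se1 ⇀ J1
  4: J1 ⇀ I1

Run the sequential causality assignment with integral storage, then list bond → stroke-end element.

bond 0 stroke→TF1
bond 1 stroke→J2
bond 2 stroke→R1
bond 3 stroke→J1
bond 4 stroke→I1

β3 →J1  (Se1 (Se) sets effort on bond)
β0 →TF1  (J1: bond 3 brought effort, rest push out)
β4 →I1  (J1: bond 3 brought effort, rest push out)
β1 →J2  (TF1 one-in-one-out from 0)
β2 →R1  (J2 needs exactly one f-in)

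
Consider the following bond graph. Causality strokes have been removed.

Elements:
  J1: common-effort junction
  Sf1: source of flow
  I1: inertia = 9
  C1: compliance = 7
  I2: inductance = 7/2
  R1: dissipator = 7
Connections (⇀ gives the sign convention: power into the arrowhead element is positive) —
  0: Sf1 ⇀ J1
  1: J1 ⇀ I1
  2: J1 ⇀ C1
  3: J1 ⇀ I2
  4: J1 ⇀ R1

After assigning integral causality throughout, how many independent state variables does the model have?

3  (C1, I1, I2 all integral)

bond 0 |Sf1  (source Sf1 imposes f)
bond 1 |I1  (I1: I, integral causality)
bond 2 |J1  (prefer integral on C1)
bond 3 |I2  (common-e at J1 fixed by 2)
bond 4 |R1  (J1: bond 2 brought effort, rest push out)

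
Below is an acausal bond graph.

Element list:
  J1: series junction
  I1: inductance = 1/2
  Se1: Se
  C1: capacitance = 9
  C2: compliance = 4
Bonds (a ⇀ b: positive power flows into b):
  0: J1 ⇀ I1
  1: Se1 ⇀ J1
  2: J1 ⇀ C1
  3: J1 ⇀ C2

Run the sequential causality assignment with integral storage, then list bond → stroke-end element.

β0 →I1
β1 →J1
β2 →J1
β3 →J1

β1 stroke→J1  (Se1: effort source, stroke at far end)
β0 stroke→I1  (I1 outputs flow p/I1)
β2 stroke→J1  (1-jn J1 has f-setter on 0)
β3 stroke→J1  (common-f at J1 fixed by 0)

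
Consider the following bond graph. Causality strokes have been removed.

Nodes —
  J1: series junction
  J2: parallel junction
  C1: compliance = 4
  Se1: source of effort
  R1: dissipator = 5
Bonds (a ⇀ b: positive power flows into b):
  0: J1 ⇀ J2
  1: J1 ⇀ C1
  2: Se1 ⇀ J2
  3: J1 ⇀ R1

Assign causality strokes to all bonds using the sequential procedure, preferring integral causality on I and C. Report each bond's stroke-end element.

b0 stroke→J1
b1 stroke→J1
b2 stroke→J2
b3 stroke→R1

bond 2 →J2  (Se1 (Se) sets effort on bond)
bond 0 →J1  (0-jn J2 has e-setter on 2)
bond 1 →J1  (C1: C, integral causality)
bond 3 →R1  (only one flow-in slot at J1)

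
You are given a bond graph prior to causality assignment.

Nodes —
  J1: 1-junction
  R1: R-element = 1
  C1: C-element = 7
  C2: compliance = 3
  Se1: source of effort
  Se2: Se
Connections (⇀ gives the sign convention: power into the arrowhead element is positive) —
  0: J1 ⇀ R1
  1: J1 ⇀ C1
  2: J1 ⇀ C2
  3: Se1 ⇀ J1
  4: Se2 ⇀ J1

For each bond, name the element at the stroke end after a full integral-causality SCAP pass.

bond 0 stroke at R1
bond 1 stroke at J1
bond 2 stroke at J1
bond 3 stroke at J1
bond 4 stroke at J1

bond 3 →J1  (Se1 fixes effort; stroke away)
bond 4 →J1  (source Se2 imposes e)
bond 1 →J1  (C1: C, integral causality)
bond 2 →J1  (C2 outputs effort q/C2)
bond 0 →R1  (J1 needs exactly one f-in)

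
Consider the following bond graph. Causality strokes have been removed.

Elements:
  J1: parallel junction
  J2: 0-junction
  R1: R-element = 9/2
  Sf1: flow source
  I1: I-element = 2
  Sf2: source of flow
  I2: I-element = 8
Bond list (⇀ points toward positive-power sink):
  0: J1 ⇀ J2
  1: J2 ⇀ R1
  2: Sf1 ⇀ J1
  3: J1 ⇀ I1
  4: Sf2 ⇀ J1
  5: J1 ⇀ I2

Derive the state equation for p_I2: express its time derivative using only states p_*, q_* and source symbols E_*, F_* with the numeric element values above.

dp_I2/dt = 9*F_Sf1/2 + 9*F_Sf2/2 - 9*p_I1/4 - 9*p_I2/16

β2 →Sf1  (Sf1 fixes flow; stroke at Sf1)
β4 →Sf2  (Sf2 (Sf) sets flow on bond)
β3 →I1  (I1: I, integral causality)
β5 →I2  (prefer integral on I2)
β0 →J1  (only one effort-in slot at J1)
β1 →J2  (closing 0-jn rule on J2)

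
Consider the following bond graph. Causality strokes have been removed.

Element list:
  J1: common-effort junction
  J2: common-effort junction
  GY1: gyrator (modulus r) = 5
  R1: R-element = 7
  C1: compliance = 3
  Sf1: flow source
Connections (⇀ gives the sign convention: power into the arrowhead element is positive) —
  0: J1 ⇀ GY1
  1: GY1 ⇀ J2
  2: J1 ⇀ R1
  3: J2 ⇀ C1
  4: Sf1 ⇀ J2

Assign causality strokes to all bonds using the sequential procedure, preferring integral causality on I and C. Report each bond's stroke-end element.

#4 stroke→Sf1  (Sf1: flow source, stroke at near end)
#3 stroke→J2  (C1 integral (e out))
#1 stroke→GY1  (common-e at J2 fixed by 3)
#0 stroke→GY1  (GY1: gyrator matches bond 1)
#2 stroke→J1  (only one effort-in slot at J1)

#0 stroke at GY1
#1 stroke at GY1
#2 stroke at J1
#3 stroke at J2
#4 stroke at Sf1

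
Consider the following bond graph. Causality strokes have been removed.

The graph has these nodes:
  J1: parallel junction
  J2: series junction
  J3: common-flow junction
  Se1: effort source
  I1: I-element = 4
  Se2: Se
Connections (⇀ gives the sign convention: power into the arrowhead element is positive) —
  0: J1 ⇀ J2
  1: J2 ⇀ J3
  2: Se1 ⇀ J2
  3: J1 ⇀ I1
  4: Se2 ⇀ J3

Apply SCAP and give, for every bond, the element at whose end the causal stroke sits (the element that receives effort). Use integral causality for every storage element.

b2 |J2  (source Se1 imposes e)
b4 |J3  (Se2 (Se) sets effort on bond)
b1 |J2  (only one flow-in slot at J3)
b0 |J1  (J2 needs exactly one f-in)
b3 |I1  (J1 effort already set via bond 0)

#0 |J1
#1 |J2
#2 |J2
#3 |I1
#4 |J3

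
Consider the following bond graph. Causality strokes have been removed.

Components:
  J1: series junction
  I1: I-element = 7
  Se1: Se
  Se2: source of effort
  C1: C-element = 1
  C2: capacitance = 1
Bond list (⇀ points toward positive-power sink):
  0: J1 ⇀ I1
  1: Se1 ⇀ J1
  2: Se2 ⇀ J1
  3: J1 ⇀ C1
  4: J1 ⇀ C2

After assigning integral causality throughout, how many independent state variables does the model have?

3  (C1, C2, I1 all integral)

b1 |J1  (Se1 fixes effort; stroke away)
b2 |J1  (source Se2 imposes e)
b0 |I1  (I1 integral (f out))
b3 |J1  (J1 flow already set via bond 0)
b4 |J1  (J1: bond 0 brought flow, rest push out)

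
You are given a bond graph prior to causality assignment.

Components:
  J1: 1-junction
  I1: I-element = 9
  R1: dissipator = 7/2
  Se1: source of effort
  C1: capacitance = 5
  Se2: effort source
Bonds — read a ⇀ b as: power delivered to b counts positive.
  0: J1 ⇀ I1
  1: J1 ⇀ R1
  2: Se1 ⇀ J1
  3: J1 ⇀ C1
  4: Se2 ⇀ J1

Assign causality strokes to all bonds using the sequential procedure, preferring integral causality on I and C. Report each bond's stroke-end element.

β2 stroke→J1  (Se1 (Se) sets effort on bond)
β4 stroke→J1  (Se2: effort source, stroke at far end)
β0 stroke→I1  (I1 outputs flow p/I1)
β1 stroke→J1  (1-jn J1 has f-setter on 0)
β3 stroke→J1  (common-f at J1 fixed by 0)

β0 stroke at I1
β1 stroke at J1
β2 stroke at J1
β3 stroke at J1
β4 stroke at J1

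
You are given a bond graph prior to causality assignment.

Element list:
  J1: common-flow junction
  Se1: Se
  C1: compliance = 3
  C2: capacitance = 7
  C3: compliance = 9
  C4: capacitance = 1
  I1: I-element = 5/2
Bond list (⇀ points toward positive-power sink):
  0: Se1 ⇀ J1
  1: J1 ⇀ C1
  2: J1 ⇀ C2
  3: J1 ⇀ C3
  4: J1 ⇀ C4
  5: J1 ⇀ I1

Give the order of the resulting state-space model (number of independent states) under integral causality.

5  (C1, C2, C3, C4, I1 all integral)

b0 stroke at J1  (Se1 (Se) sets effort on bond)
b1 stroke at J1  (C1 outputs effort q/C1)
b2 stroke at J1  (C2 outputs effort q/C2)
b3 stroke at J1  (C3 outputs effort q/C3)
b4 stroke at J1  (prefer integral on C4)
b5 stroke at I1  (closing 1-jn rule on J1)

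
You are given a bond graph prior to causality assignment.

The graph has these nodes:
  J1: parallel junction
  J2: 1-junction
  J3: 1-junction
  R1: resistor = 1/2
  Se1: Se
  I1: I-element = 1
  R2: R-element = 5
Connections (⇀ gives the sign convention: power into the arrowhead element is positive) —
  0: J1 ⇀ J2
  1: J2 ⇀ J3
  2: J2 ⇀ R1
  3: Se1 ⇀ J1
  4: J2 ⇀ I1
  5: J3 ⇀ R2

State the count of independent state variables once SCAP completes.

1  (I1 all integral)

bond 3 stroke at J1  (Se1 fixes effort; stroke away)
bond 0 stroke at J2  (0-jn J1 has e-setter on 3)
bond 4 stroke at I1  (I1 integral (f out))
bond 1 stroke at J2  (J2 flow already set via bond 4)
bond 2 stroke at J2  (1-jn J2 has f-setter on 4)
bond 5 stroke at J3  (J3 flow already set via bond 1)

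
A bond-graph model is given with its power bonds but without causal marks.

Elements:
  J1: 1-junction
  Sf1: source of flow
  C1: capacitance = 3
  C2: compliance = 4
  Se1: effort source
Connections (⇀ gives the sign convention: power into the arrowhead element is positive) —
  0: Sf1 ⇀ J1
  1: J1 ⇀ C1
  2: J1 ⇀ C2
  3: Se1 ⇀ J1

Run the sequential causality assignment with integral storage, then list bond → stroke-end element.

#0 stroke at Sf1  (Sf1: flow source, stroke at near end)
#3 stroke at J1  (Se1: effort source, stroke at far end)
#1 stroke at J1  (1-jn J1 has f-setter on 0)
#2 stroke at J1  (common-f at J1 fixed by 0)

bond 0 |Sf1
bond 1 |J1
bond 2 |J1
bond 3 |J1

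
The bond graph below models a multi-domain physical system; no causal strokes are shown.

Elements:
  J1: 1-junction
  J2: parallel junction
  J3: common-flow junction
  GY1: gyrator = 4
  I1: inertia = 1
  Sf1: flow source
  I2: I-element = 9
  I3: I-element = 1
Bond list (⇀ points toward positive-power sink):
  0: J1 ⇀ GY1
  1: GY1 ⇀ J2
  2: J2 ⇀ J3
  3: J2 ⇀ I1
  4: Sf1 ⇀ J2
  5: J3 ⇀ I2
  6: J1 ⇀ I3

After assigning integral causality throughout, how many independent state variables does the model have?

bond 4 stroke→Sf1  (Sf1: flow source, stroke at near end)
bond 3 stroke→I1  (I1: I, integral causality)
bond 5 stroke→I2  (prefer integral on I2)
bond 2 stroke→J3  (common-f at J3 fixed by 5)
bond 1 stroke→J2  (closing 0-jn rule on J2)
bond 0 stroke→J1  (GY GY1: same side as bond 1)
bond 6 stroke→I3  (only one flow-in slot at J1)

3  (I1, I2, I3 all integral)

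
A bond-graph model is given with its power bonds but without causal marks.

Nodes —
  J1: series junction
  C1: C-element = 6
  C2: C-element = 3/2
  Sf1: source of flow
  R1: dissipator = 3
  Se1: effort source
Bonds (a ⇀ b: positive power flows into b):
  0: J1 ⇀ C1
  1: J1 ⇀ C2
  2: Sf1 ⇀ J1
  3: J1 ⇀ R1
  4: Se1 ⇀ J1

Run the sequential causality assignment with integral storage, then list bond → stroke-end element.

β0 stroke at J1
β1 stroke at J1
β2 stroke at Sf1
β3 stroke at J1
β4 stroke at J1

#2 stroke at Sf1  (source Sf1 imposes f)
#4 stroke at J1  (source Se1 imposes e)
#0 stroke at J1  (common-f at J1 fixed by 2)
#1 stroke at J1  (J1 flow already set via bond 2)
#3 stroke at J1  (J1 flow already set via bond 2)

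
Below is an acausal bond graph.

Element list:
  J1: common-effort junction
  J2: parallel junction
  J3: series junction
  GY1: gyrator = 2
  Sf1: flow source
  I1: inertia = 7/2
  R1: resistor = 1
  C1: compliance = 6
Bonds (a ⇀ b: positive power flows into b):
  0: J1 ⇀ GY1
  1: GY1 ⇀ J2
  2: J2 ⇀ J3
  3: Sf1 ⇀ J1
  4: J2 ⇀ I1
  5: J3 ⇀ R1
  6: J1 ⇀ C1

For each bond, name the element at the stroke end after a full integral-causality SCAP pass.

bond 0 stroke at GY1
bond 1 stroke at GY1
bond 2 stroke at J2
bond 3 stroke at Sf1
bond 4 stroke at I1
bond 5 stroke at J3
bond 6 stroke at J1

#3 →Sf1  (source Sf1 imposes f)
#4 →I1  (prefer integral on I1)
#6 →J1  (C1 integral (e out))
#0 →GY1  (J1: bond 6 brought effort, rest push out)
#1 →GY1  (GY1: gyrator matches bond 0)
#2 →J2  (closing 0-jn rule on J2)
#5 →J3  (J3: bond 2 brought flow, rest push out)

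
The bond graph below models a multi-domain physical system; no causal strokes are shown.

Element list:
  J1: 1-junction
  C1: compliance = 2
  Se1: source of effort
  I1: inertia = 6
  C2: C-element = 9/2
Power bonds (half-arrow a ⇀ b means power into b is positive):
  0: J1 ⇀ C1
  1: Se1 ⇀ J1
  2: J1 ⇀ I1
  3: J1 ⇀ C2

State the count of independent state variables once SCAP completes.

#1 stroke→J1  (Se1 fixes effort; stroke away)
#0 stroke→J1  (prefer integral on C1)
#2 stroke→I1  (I1: I, integral causality)
#3 stroke→J1  (1-jn J1 has f-setter on 2)

3  (C1, C2, I1 all integral)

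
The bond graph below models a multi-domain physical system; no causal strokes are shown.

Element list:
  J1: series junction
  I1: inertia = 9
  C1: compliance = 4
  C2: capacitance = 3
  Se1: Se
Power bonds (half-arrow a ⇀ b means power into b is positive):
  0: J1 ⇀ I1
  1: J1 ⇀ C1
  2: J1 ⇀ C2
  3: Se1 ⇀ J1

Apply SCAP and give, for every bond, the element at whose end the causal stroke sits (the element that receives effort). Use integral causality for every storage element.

b3 stroke at J1  (Se1 (Se) sets effort on bond)
b0 stroke at I1  (I1 integral (f out))
b1 stroke at J1  (J1: bond 0 brought flow, rest push out)
b2 stroke at J1  (J1: bond 0 brought flow, rest push out)

#0 stroke at I1
#1 stroke at J1
#2 stroke at J1
#3 stroke at J1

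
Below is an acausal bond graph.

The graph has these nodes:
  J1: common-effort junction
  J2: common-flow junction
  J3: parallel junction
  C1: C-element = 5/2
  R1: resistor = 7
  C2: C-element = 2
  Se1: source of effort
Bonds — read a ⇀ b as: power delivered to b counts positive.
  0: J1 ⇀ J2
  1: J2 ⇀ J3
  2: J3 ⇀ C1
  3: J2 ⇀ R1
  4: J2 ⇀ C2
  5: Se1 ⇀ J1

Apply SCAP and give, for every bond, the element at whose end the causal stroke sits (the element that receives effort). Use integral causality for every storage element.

#0 →J2
#1 →J2
#2 →J3
#3 →R1
#4 →J2
#5 →J1

β5 →J1  (source Se1 imposes e)
β0 →J2  (0-jn J1 has e-setter on 5)
β2 →J3  (C1 outputs effort q/C1)
β1 →J2  (J3: bond 2 brought effort, rest push out)
β4 →J2  (prefer integral on C2)
β3 →R1  (J2 needs exactly one f-in)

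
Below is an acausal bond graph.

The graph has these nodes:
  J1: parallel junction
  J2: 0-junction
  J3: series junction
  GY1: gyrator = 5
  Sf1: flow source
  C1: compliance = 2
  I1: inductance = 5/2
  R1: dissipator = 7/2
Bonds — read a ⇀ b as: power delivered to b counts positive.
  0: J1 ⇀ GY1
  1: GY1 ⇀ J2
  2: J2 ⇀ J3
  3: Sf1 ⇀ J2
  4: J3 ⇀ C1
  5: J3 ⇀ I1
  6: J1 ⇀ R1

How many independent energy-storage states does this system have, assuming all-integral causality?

bond 3 stroke→Sf1  (Sf1 fixes flow; stroke at Sf1)
bond 4 stroke→J3  (C1 outputs effort q/C1)
bond 5 stroke→I1  (I1 integral (f out))
bond 2 stroke→J3  (J3: bond 5 brought flow, rest push out)
bond 1 stroke→J2  (J2: last free bond brings effort in)
bond 0 stroke→J1  (GY GY1: same side as bond 1)
bond 6 stroke→R1  (J1: bond 0 brought effort, rest push out)

2  (C1, I1 all integral)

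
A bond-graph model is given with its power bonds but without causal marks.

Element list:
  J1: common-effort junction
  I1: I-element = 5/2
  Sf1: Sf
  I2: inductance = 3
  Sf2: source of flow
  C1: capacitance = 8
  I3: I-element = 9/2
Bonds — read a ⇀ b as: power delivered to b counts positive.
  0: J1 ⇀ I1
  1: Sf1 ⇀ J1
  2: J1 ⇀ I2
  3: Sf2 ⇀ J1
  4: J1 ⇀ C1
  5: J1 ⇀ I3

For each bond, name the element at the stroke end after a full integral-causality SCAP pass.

b1 stroke→Sf1  (Sf1 fixes flow; stroke at Sf1)
b3 stroke→Sf2  (Sf2: flow source, stroke at near end)
b0 stroke→I1  (prefer integral on I1)
b2 stroke→I2  (I2: I, integral causality)
b4 stroke→J1  (prefer integral on C1)
b5 stroke→I3  (common-e at J1 fixed by 4)

b0 |I1
b1 |Sf1
b2 |I2
b3 |Sf2
b4 |J1
b5 |I3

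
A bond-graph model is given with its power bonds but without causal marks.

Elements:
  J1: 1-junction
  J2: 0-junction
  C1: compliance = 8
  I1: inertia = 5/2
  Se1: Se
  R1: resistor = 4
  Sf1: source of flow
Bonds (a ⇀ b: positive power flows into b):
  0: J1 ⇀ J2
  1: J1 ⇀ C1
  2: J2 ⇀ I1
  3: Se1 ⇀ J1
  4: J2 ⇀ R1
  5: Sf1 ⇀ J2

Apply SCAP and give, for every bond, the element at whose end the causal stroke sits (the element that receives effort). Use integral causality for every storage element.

b3 |J1  (Se1 fixes effort; stroke away)
b5 |Sf1  (Sf1 fixes flow; stroke at Sf1)
b1 |J1  (C1: C, integral causality)
b0 |J2  (only one flow-in slot at J1)
b2 |I1  (common-e at J2 fixed by 0)
b4 |R1  (common-e at J2 fixed by 0)

β0 →J2
β1 →J1
β2 →I1
β3 →J1
β4 →R1
β5 →Sf1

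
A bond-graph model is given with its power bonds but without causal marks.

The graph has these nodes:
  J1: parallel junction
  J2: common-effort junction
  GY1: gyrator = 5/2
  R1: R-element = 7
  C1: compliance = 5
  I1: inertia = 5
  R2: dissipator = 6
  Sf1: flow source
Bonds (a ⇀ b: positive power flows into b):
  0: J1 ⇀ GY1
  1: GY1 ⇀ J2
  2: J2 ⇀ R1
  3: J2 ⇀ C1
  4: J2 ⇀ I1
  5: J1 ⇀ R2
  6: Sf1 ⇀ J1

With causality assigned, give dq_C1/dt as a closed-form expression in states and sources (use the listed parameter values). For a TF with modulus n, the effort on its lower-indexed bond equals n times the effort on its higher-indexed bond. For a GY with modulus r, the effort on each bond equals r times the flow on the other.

dq_C1/dt = 12*F_Sf1/5 - p_I1/5 - 193*q_C1/875

bond 6 stroke at Sf1  (Sf1: flow source, stroke at near end)
bond 3 stroke at J2  (C1: C, integral causality)
bond 1 stroke at GY1  (J2 effort already set via bond 3)
bond 2 stroke at R1  (0-jn J2 has e-setter on 3)
bond 4 stroke at I1  (0-jn J2 has e-setter on 3)
bond 0 stroke at GY1  (GY1 both-in/both-out from 1)
bond 5 stroke at J1  (J1 needs exactly one e-in)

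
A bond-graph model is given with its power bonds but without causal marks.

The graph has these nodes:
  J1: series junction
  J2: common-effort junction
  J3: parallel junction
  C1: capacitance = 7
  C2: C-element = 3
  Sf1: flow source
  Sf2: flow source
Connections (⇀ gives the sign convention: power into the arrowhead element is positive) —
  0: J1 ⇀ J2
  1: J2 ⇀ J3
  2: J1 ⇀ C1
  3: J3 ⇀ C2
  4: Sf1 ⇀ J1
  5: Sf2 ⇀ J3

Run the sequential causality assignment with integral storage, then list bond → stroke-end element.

bond 0 stroke→J1
bond 1 stroke→J2
bond 2 stroke→J1
bond 3 stroke→J3
bond 4 stroke→Sf1
bond 5 stroke→Sf2

β4 →Sf1  (Sf1 fixes flow; stroke at Sf1)
β5 →Sf2  (Sf2 fixes flow; stroke at Sf2)
β0 →J1  (1-jn J1 has f-setter on 4)
β2 →J1  (common-f at J1 fixed by 4)
β1 →J2  (closing 0-jn rule on J2)
β3 →J3  (J3 needs exactly one e-in)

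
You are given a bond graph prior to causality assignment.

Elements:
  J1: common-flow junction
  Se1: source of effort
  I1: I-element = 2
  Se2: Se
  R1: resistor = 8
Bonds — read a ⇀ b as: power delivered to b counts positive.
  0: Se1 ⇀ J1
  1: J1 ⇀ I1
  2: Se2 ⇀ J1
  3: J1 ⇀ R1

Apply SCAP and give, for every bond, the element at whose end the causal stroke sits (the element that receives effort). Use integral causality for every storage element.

β0 |J1  (Se1 fixes effort; stroke away)
β2 |J1  (source Se2 imposes e)
β1 |I1  (prefer integral on I1)
β3 |J1  (J1 flow already set via bond 1)

#0 |J1
#1 |I1
#2 |J1
#3 |J1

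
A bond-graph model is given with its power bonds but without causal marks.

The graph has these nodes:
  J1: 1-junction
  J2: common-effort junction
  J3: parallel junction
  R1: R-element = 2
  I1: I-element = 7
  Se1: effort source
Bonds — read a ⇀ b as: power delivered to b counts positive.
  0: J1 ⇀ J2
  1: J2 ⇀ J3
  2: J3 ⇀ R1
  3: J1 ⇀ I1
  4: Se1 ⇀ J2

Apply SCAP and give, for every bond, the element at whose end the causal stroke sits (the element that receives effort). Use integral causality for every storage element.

#4 →J2  (Se1 (Se) sets effort on bond)
#0 →J1  (J2 effort already set via bond 4)
#1 →J3  (J2 effort already set via bond 4)
#2 →R1  (J3: bond 1 brought effort, rest push out)
#3 →I1  (closing 1-jn rule on J1)

b0 stroke→J1
b1 stroke→J3
b2 stroke→R1
b3 stroke→I1
b4 stroke→J2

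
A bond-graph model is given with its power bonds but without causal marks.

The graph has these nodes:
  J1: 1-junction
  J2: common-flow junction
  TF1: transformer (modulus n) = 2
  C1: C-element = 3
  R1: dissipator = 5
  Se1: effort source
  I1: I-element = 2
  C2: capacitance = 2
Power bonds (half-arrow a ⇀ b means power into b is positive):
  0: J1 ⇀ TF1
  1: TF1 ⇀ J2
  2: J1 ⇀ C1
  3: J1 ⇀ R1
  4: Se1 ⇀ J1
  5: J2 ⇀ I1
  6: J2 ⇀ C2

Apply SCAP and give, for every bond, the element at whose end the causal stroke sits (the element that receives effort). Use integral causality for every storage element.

b0 |TF1
b1 |J2
b2 |J1
b3 |J1
b4 |J1
b5 |I1
b6 |J2

b4 |J1  (Se1 (Se) sets effort on bond)
b2 |J1  (C1 outputs effort q/C1)
b5 |I1  (I1 outputs flow p/I1)
b1 |J2  (J2 flow already set via bond 5)
b6 |J2  (J2 flow already set via bond 5)
b0 |TF1  (TF1: transformer flips bond 1)
b3 |J1  (J1 flow already set via bond 0)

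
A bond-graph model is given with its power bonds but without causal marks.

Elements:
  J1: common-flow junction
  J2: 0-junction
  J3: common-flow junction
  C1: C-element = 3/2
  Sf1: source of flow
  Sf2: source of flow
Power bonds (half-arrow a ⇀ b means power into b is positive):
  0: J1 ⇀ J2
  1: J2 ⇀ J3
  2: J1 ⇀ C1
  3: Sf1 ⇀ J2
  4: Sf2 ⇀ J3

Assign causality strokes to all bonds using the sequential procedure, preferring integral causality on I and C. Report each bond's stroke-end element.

bond 0 stroke→J2
bond 1 stroke→J3
bond 2 stroke→J1
bond 3 stroke→Sf1
bond 4 stroke→Sf2

b3 stroke at Sf1  (source Sf1 imposes f)
b4 stroke at Sf2  (Sf2: flow source, stroke at near end)
b1 stroke at J3  (common-f at J3 fixed by 4)
b0 stroke at J2  (J2 needs exactly one e-in)
b2 stroke at J1  (1-jn J1 has f-setter on 0)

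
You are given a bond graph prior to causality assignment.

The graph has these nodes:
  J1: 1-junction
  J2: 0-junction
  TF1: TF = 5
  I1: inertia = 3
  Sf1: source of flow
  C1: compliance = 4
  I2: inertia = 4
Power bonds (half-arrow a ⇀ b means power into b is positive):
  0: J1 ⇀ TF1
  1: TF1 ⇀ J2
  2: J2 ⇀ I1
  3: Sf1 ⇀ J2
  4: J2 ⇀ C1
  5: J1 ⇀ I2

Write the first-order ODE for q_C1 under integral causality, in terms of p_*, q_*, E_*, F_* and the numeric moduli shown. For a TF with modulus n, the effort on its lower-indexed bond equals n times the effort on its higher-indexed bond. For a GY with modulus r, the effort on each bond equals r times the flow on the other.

#3 |Sf1  (Sf1 (Sf) sets flow on bond)
#2 |I1  (prefer integral on I1)
#4 |J2  (C1: C, integral causality)
#1 |TF1  (J2 effort already set via bond 4)
#0 |J1  (TF TF1: opposite of bond 1)
#5 |I2  (only one flow-in slot at J1)

dq_C1/dt = F_Sf1 - p_I1/3 + 5*p_I2/4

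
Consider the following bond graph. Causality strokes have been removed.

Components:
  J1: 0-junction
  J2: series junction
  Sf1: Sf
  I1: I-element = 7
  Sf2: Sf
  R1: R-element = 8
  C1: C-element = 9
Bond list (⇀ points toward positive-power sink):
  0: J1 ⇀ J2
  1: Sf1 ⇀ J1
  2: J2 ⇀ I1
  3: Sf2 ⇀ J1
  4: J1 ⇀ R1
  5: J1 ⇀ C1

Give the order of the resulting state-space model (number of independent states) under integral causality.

2  (C1, I1 all integral)

bond 1 |Sf1  (source Sf1 imposes f)
bond 3 |Sf2  (Sf2 fixes flow; stroke at Sf2)
bond 2 |I1  (prefer integral on I1)
bond 0 |J2  (J2 flow already set via bond 2)
bond 5 |J1  (C1 integral (e out))
bond 4 |R1  (common-e at J1 fixed by 5)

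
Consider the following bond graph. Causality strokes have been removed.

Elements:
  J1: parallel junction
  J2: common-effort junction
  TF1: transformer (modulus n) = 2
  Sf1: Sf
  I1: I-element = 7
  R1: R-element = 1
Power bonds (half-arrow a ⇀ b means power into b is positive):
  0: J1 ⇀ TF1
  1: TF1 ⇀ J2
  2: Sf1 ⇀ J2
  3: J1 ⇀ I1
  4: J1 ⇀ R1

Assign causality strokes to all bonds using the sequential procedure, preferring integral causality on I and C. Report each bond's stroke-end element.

#0 →TF1
#1 →J2
#2 →Sf1
#3 →I1
#4 →J1

b2 stroke→Sf1  (source Sf1 imposes f)
b1 stroke→J2  (closing 0-jn rule on J2)
b0 stroke→TF1  (TF TF1: opposite of bond 1)
b3 stroke→I1  (I1: I, integral causality)
b4 stroke→J1  (closing 0-jn rule on J1)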